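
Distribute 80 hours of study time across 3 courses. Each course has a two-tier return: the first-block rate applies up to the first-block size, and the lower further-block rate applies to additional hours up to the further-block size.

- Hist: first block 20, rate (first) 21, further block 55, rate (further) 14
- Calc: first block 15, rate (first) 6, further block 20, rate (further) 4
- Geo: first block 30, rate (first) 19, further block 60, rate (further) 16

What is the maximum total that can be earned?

1470

Rank every tier by rate: Hist/first 21 > Geo/first 19 > Geo/second 16 > Hist/second 14 > Calc/first 6 > Calc/second 4.
Fill Hist first block (20 at 21) ; 60 left.
Fill Geo first block (30 at 19) ; 30 left.
30 remain; put them into Geo second at 16.
Total = 21×20 + 19×30 + 16×30 = 1470.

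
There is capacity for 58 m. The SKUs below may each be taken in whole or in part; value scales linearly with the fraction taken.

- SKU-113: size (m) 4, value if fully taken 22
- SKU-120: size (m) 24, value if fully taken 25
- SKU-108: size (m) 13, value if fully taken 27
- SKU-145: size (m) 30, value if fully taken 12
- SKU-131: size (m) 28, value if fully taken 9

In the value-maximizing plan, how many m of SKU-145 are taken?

17

Best value per unit of size first: SKU-113 22/4≈5.5, SKU-108 27/13≈2.08, SKU-120 25/24≈1.04, SKU-145 12/30≈0.4, SKU-131 9/28≈0.321.
All 4 m of SKU-113 fit (value 22) → 54 remain.
SKU-108: take in full, 13 m for value 27 → 41 left.
SKU-120: take in full, 24 m for value 25 → 17 left.
17 m left: a 17/30 share of SKU-145 gives 12×17/30 = 6.8.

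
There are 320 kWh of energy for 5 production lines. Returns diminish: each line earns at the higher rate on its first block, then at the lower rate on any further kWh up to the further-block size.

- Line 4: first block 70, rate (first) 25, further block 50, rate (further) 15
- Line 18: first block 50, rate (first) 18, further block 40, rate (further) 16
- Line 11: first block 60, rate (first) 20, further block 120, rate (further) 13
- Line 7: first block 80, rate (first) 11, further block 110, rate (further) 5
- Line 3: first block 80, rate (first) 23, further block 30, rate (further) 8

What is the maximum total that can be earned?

6630

Order all 10 blocks by rate: Line 4/first 25 > Line 3/first 23 > Line 11/first 20 > Line 18/first 18 > Line 18/second 16 > Line 4/second 15 > Line 11/second 13 > Line 7/first 11 > Line 3/second 8 > Line 7/second 5.
Line 4/first (25): +70 ; 250 left.
Line 3/first (23): +80 ; 170 left.
Fill Line 11 first block (60 at 20) ; 110 left.
Line 18/first (18): +50 ; 60 left.
Line 18/second (16): +40 ; 20 left.
20 remain; put them into Line 4 second at 15.
Total = 25×70 + 23×80 + 20×60 + 18×50 + 16×40 + 15×20 = 6630.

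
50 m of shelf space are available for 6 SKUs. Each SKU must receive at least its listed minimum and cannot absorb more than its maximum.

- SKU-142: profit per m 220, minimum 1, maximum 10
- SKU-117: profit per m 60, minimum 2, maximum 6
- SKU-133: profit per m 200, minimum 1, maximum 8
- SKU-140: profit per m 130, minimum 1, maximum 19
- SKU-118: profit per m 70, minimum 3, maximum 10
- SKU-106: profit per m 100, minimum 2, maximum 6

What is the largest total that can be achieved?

7340

Meeting every minimum uses 1+2+1+1+3+2 = 10 m, leaving 40.
Highest profit per m first: SKU-142 220 > SKU-133 200 > SKU-140 130 > SKU-106 100 > SKU-118 70 > SKU-117 60.
SKU-142 takes 9 more to reach its cap of 10 → 31 left.
SKU-133: +7 to 8 (cap) → 24 left.
Give SKU-140 18 more to hit its cap of 19 → 6 left.
SKU-106 takes 4 more to reach its cap of 6 → 2 left.
SKU-118: +2 (room for 7) → 5. Pool exhausted.
Total = 220×10 + 60×2 + 200×8 + 130×19 + 70×5 + 100×6 = 7340.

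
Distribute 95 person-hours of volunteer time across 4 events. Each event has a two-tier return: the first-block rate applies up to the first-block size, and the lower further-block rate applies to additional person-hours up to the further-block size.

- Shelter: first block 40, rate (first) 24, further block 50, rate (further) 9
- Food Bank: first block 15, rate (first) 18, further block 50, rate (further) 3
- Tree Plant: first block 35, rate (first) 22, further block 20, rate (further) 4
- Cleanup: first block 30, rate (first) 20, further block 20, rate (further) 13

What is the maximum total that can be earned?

Treat each block as its own option and order by rate: Shelter/tier1 24 > Tree Plant/tier1 22 > Cleanup/tier1 20 > Food Bank/tier1 18 > Cleanup/tier2 13 > Shelter/tier2 9 > Tree Plant/tier2 4 > Food Bank/tier2 3.
Fill Shelter tier1 block (40 at 24) ; 55 left.
Fill Tree Plant tier1 block (35 at 22) ; 20 left.
Cleanup tier1 at 20: only 20 left, fill 20.
Total = 24×40 + 22×35 + 20×20 = 2130.

2130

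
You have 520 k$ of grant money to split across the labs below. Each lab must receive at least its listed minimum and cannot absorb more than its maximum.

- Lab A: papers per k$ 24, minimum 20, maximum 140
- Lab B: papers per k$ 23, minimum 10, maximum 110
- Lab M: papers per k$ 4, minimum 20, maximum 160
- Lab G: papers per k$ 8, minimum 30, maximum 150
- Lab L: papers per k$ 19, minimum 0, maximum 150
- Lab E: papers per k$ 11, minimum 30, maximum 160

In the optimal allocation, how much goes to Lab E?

70

Meeting every minimum uses 20+10+20+30+0+30 = 110 k$, leaving 410.
Order the labs by papers per k$: Lab A 24 > Lab B 23 > Lab L 19 > Lab E 11 > Lab G 8 > Lab M 4.
Give Lab A 120 more to hit its cap of 140 ; 290 left.
Lab B takes 100 more to reach its cap of 110 ; 190 left.
Lab L takes 150 more to reach its cap of 150 ; 40 left.
Only 40 left; Lab E takes them to reach 70.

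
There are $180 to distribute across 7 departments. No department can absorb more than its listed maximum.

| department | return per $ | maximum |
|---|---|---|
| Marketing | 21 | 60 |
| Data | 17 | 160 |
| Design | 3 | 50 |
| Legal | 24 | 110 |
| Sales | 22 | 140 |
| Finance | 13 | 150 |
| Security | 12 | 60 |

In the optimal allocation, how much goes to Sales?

Rank by return per $: Legal 24 > Sales 22 > Marketing 21 > Data 17 > Finance 13 > Security 12 > Design 3.
Legal takes 110 to reach its cap of 110 → 70 left.
Sales: +70 (room for 140) → 70. Pool exhausted.

70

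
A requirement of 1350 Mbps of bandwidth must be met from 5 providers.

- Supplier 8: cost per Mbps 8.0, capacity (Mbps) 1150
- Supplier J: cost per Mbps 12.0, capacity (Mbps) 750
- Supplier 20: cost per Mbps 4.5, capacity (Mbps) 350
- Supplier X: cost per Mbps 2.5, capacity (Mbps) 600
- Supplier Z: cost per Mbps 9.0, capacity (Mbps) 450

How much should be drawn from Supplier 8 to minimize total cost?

Fill from the cheapest provider first.
Take 600 from Supplier X at 2.5 ; need 750 more.
Supplier 20 (4.5): use full 350 ; 400 Mbps to go.
Supplier 8 at 8.0: take 400 of its 1150 ; requirement met.
Supplier Z, Supplier J: unused.

400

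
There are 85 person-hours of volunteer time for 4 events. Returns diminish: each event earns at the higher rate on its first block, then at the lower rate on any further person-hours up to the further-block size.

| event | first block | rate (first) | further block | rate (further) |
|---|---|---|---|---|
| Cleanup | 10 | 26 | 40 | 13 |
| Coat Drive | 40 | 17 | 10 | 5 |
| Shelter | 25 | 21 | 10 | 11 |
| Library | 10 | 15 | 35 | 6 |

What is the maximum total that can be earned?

1615

Treat each block as its own option and order by rate: Cleanup/tier1 26 > Shelter/tier1 21 > Coat Drive/tier1 17 > Library/tier1 15 > Cleanup/tier2 13 > Shelter/tier2 11 > Library/tier2 6 > Coat Drive/tier2 5.
Fill Cleanup tier1 block (10 at 26) — 75 left.
Fill Shelter tier1 block (25 at 21) — 50 left.
Fill Coat Drive tier1 block (40 at 17) — 10 left.
Library/tier1 (15): +10 — 0 left.
Total = 26×10 + 21×25 + 17×40 + 15×10 = 1615.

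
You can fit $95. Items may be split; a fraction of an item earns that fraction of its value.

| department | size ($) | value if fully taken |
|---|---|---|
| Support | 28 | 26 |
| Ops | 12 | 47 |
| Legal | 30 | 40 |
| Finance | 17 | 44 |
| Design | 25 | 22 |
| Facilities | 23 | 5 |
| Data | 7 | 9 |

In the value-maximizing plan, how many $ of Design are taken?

1

Sort by value density: Ops 47/12≈3.92, Finance 44/17≈2.59, Legal 40/30≈1.33, Data 9/7≈1.29, Support 26/28≈0.929, Design 22/25≈0.88, Facilities 5/23≈0.217.
Ops: take in full, 12 $ for value 47 ; 83 left.
All 17 $ of Finance fit (value 44) ; 66 remain.
All 30 $ of Legal fit (value 40) ; 36 remain.
All 7 $ of Data fit (value 9) ; 29 remain.
Support: take in full, 28 $ for value 26 ; 1 left.
1 $ left: a 1/25 share of Design gives 22×1/25 = 0.88.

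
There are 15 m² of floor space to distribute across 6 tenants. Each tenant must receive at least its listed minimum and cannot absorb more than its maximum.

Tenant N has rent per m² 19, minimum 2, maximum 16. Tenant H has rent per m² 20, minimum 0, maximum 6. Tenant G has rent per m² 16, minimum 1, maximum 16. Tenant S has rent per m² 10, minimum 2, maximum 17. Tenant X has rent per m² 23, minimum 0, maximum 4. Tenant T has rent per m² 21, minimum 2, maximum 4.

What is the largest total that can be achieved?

290

Meeting every minimum uses 2+0+1+2+0+2 = 7 m², leaving 8.
Rank by rent per m²: Tenant X 23 > Tenant T 21 > Tenant H 20 > Tenant N 19 > Tenant G 16 > Tenant S 10.
Tenant X takes 4 more to reach its cap of 4 → 4 left.
Give Tenant T 2 more to hit its cap of 4 → 2 left.
Tenant H: +2 (room for 6) → 2. Pool exhausted.
Total = 19×2 + 20×2 + 16×1 + 10×2 + 23×4 + 21×4 = 290.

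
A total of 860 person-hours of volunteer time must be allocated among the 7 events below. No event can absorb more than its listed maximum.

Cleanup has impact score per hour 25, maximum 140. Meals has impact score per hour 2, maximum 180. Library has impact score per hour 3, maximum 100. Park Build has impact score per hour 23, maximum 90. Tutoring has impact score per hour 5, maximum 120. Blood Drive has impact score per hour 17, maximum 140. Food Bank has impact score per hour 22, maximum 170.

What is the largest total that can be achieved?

Rank by impact score per hour: Cleanup 25 > Park Build 23 > Food Bank 22 > Blood Drive 17 > Tutoring 5 > Library 3 > Meals 2.
Cleanup: +140 to 140 (cap) ; 720 left.
Give Park Build 90 to hit its cap of 90 ; 630 left.
Give Food Bank 170 to hit its cap of 170 ; 460 left.
Blood Drive: +140 to 140 (cap) ; 320 left.
Tutoring takes 120 to reach its cap of 120 ; 200 left.
Library: +100 to 100 (cap) ; 100 left.
Meals has room for 180 but only 100 remain, so it gets 100.
Total = 25×140 + 2×100 + 3×100 + 23×90 + 5×120 + 17×140 + 22×170 = 12790.

12790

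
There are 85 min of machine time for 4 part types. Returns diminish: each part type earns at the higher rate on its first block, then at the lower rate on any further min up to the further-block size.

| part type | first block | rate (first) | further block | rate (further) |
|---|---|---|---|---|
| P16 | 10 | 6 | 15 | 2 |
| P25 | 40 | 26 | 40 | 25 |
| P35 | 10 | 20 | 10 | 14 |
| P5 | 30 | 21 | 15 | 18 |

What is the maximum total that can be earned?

Treat each block as its own option and order by rate: P25/tier1 26 > P25/tier2 25 > P5/tier1 21 > P35/tier1 20 > P5/tier2 18 > P35/tier2 14 > P16/tier1 6 > P16/tier2 2.
P25 tier1 at 26: fill all 40 — 45 left.
Fill P25 tier2 block (40 at 25) — 5 left.
5 remain; put them into P5 tier1 at 21.
Total = 26×40 + 25×40 + 21×5 = 2145.

2145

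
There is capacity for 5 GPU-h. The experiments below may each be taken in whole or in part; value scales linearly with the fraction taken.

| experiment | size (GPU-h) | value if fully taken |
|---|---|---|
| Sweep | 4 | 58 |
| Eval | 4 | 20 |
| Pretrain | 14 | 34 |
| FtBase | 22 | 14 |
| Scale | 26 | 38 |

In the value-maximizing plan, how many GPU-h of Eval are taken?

1

Sort by value density: Sweep 58/4≈14.5, Eval 20/4≈5, Pretrain 34/14≈2.43, Scale 38/26≈1.46, FtBase 14/22≈0.636.
All 4 GPU-h of Sweep fit (value 58) — 1 remain.
1 GPU-h left: a 1/4 share of Eval gives 20×1/4 = 5.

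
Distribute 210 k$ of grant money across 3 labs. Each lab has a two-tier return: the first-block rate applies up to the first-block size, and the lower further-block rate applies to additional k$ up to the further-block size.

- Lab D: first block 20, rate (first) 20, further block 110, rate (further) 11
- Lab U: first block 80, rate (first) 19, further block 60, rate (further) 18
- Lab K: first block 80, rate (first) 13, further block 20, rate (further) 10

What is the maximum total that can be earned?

Treat each block as its own option and order by rate: Lab D/T1 20 > Lab U/T1 19 > Lab U/T2 18 > Lab K/T1 13 > Lab D/T2 11 > Lab K/T2 10.
Lab D/T1 (20): +20 → 190 left.
Lab U/T1 (19): +80 → 110 left.
Lab U T2 at 18: fill all 60 → 50 left.
Lab K T1 at 13: only 50 left, fill 50.
Total = 20×20 + 19×80 + 18×60 + 13×50 = 3650.

3650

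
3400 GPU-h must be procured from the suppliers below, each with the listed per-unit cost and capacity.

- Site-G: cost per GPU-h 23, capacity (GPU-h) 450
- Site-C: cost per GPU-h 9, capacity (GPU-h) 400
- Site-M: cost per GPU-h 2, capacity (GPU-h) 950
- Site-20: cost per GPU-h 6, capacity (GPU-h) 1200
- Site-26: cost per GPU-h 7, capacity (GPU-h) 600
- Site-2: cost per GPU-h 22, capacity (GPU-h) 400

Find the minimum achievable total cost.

22400

Use suppliers in increasing cost order.
Site-M at 2: take all 950 GPU-h ; 2450 still needed.
Site-20 at 6: take all 1200 GPU-h ; 1250 still needed.
Site-26 at 7: take all 600 GPU-h ; 650 still needed.
Site-C at 9: take all 400 GPU-h ; 250 still needed.
Site-2 at 22: take 250 of its 400 ; requirement met.
Site-G: unused.
Cost = 950×2 + 1200×6 + 600×7 + 400×9 + 250×22 = 22400.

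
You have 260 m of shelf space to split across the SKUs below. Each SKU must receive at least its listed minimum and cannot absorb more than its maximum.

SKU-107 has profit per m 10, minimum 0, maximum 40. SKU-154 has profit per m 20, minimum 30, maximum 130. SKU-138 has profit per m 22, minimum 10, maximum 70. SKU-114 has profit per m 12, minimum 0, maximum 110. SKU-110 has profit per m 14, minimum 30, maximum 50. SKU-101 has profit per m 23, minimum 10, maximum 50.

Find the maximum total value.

5310

Meeting every minimum uses 0+30+10+0+30+10 = 80 m, leaving 180.
Rank by profit per m: SKU-101 23 > SKU-138 22 > SKU-154 20 > SKU-110 14 > SKU-114 12 > SKU-107 10.
Give SKU-101 40 more to hit its cap of 50 ; 140 left.
SKU-138: +60 to 70 (cap) ; 80 left.
SKU-154 has room for 100 more but only 80 remain, so it gets 110.
Total = 20×110 + 22×70 + 14×30 + 23×50 = 5310.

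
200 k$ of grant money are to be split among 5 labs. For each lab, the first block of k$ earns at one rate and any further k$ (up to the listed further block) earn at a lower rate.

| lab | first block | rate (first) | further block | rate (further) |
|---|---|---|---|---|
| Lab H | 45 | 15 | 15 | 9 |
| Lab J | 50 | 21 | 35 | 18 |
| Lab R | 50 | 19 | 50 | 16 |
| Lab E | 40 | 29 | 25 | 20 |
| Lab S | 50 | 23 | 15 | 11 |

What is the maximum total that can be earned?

Rank every tier by rate: Lab E/tier1 29 > Lab S/tier1 23 > Lab J/tier1 21 > Lab E/tier2 20 > Lab R/tier1 19 > Lab J/tier2 18 > Lab R/tier2 16 > Lab H/tier1 15 > Lab S/tier2 11 > Lab H/tier2 9.
Lab E tier1 at 29: fill all 40 → 160 left.
Lab S tier1 at 23: fill all 50 → 110 left.
Lab J tier1 at 21: fill all 50 → 60 left.
Lab E/tier2 (20): +25 → 35 left.
35 remain; put them into Lab R tier1 at 19.
Total = 29×40 + 23×50 + 21×50 + 20×25 + 19×35 = 4525.

4525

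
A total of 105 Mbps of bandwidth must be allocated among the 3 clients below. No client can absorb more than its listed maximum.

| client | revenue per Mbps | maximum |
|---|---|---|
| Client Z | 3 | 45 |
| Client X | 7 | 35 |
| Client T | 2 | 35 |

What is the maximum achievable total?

Rank by revenue per Mbps: Client X 7 > Client Z 3 > Client T 2.
Client X: +35 to 35 (cap) → 70 left.
Give Client Z 45 to hit its cap of 45 → 25 left.
Client T: +25 (room for 35) → 25. Pool exhausted.
Total = 3×45 + 7×35 + 2×25 = 430.

430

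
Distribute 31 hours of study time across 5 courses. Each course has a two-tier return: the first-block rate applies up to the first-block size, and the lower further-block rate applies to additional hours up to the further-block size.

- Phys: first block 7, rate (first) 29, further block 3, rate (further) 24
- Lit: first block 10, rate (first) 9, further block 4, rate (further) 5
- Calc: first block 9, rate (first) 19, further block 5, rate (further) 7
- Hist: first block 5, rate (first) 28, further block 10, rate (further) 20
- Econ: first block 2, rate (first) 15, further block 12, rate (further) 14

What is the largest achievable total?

Treat each block as its own option and order by rate: Phys/tier1 29 > Hist/tier1 28 > Phys/tier2 24 > Hist/tier2 20 > Calc/tier1 19 > Econ/tier1 15 > Econ/tier2 14 > Lit/tier1 9 > Calc/tier2 7 > Lit/tier2 5.
Phys tier1 at 29: fill all 7 ; 24 left.
Fill Hist tier1 block (5 at 28) ; 19 left.
Phys tier2 at 24: fill all 3 ; 16 left.
Fill Hist tier2 block (10 at 20) ; 6 left.
Calc tier1 at 19: only 6 left, fill 6.
Total = 29×7 + 28×5 + 24×3 + 20×10 + 19×6 = 729.

729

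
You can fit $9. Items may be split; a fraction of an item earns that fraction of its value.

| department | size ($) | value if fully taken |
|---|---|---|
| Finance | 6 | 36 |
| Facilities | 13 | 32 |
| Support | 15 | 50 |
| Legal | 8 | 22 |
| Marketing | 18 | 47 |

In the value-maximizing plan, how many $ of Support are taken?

3

Best value per unit of size first: Finance 36/6≈6, Support 50/15≈3.33, Legal 22/8≈2.75, Marketing 47/18≈2.61, Facilities 32/13≈2.46.
Finance: take in full, 6 $ for value 36 → 3 left.
Fill the last 3 $ with part of Support: 3/15 of it earns 10.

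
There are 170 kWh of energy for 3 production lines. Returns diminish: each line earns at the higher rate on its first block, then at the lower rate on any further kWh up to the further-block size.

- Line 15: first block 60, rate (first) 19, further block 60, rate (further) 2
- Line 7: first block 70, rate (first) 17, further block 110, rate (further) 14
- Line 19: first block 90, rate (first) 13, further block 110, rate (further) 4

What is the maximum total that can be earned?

2890

Order all 6 blocks by rate: Line 15/T1 19 > Line 7/T1 17 > Line 7/T2 14 > Line 19/T1 13 > Line 19/T2 4 > Line 15/T2 2.
Line 15 T1 at 19: fill all 60 ; 110 left.
Line 7 T1 at 17: fill all 70 ; 40 left.
Line 7 T2 at 14: only 40 left, fill 40.
Total = 19×60 + 17×70 + 14×40 = 2890.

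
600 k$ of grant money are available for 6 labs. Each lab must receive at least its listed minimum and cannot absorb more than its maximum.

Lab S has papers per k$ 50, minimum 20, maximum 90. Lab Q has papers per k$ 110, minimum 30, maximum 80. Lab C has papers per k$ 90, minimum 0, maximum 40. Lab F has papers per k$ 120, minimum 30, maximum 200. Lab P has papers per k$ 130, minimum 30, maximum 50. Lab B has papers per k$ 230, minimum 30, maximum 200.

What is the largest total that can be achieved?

Meeting every minimum uses 20+30+0+30+30+30 = 140 k$, leaving 460.
Highest papers per k$ first: Lab B 230 > Lab P 130 > Lab F 120 > Lab Q 110 > Lab C 90 > Lab S 50.
Lab B: +170 to 200 (cap) → 290 left.
Lab P: +20 to 50 (cap) → 270 left.
Give Lab F 170 more to hit its cap of 200 → 100 left.
Lab Q takes 50 more to reach its cap of 80 → 50 left.
Lab C: +40 to 40 (cap) → 10 left.
Only 10 left; Lab S takes them to reach 30.
Total = 50×30 + 110×80 + 90×40 + 120×200 + 130×50 + 230×200 = 90400.

90400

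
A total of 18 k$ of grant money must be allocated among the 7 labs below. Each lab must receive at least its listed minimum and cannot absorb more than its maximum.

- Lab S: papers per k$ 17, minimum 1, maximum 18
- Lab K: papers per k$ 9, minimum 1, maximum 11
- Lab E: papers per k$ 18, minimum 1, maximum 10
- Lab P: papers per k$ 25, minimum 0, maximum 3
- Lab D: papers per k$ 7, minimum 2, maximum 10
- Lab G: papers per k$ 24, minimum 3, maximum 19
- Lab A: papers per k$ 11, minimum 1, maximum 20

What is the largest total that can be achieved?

360

Meeting every minimum uses 1+1+1+0+2+3+1 = 9 k$, leaving 9.
Highest papers per k$ first: Lab P 25 > Lab G 24 > Lab E 18 > Lab S 17 > Lab A 11 > Lab K 9 > Lab D 7.
Give Lab P 3 more to hit its cap of 3 → 6 left.
Lab G: +6 (room for 16) → 9. Pool exhausted.
Total = 17×1 + 9×1 + 18×1 + 25×3 + 7×2 + 24×9 + 11×1 = 360.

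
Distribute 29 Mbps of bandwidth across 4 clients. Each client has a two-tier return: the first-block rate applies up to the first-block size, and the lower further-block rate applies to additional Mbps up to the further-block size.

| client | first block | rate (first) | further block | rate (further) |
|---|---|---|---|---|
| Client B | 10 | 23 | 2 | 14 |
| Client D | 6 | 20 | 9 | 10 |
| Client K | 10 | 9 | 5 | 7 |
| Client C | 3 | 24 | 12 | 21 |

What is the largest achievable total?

634

Order all 8 blocks by rate: Client C/T1 24 > Client B/T1 23 > Client C/T2 21 > Client D/T1 20 > Client B/T2 14 > Client D/T2 10 > Client K/T1 9 > Client K/T2 7.
Client C T1 at 24: fill all 3 ; 26 left.
Client B T1 at 23: fill all 10 ; 16 left.
Fill Client C T2 block (12 at 21) ; 4 left.
Client D/T1: +4 of 6 at 20; pool empty.
Total = 24×3 + 23×10 + 21×12 + 20×4 = 634.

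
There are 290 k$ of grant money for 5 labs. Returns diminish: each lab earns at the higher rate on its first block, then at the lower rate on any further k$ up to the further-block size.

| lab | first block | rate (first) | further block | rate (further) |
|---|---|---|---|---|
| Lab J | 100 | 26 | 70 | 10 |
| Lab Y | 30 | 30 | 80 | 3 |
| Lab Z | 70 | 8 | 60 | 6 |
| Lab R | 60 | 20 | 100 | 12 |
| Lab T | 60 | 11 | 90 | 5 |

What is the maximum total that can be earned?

Rank every tier by rate: Lab Y/first 30 > Lab J/first 26 > Lab R/first 20 > Lab R/second 12 > Lab T/first 11 > Lab J/second 10 > Lab Z/first 8 > Lab Z/second 6 > Lab T/second 5 > Lab Y/second 3.
Lab Y/first (30): +30 ; 260 left.
Lab J first at 26: fill all 100 ; 160 left.
Fill Lab R first block (60 at 20) ; 100 left.
Fill Lab R second block (100 at 12) ; 0 left.
Total = 30×30 + 26×100 + 20×60 + 12×100 = 5900.

5900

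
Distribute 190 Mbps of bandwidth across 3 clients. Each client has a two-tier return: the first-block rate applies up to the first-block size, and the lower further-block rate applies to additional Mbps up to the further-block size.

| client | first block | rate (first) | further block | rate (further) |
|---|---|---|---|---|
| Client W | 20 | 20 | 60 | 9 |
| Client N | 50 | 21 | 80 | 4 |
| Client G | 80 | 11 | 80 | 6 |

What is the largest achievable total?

2690

Treat each block as its own option and order by rate: Client N/T1 21 > Client W/T1 20 > Client G/T1 11 > Client W/T2 9 > Client G/T2 6 > Client N/T2 4.
Client N/T1 (21): +50 ; 140 left.
Client W T1 at 20: fill all 20 ; 120 left.
Client G T1 at 11: fill all 80 ; 40 left.
Client W/T2: +40 of 60 at 9; pool empty.
Total = 21×50 + 20×20 + 11×80 + 9×40 = 2690.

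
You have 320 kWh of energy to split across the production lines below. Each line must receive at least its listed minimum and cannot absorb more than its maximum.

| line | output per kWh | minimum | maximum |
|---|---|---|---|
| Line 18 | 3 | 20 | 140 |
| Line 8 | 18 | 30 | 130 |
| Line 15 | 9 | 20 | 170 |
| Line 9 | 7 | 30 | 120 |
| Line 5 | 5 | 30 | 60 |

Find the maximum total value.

3750

Meeting every minimum uses 20+30+20+30+30 = 130 kWh, leaving 190.
Order the production lines by output per kWh: Line 8 18 > Line 15 9 > Line 9 7 > Line 5 5 > Line 18 3.
Line 8 takes 100 more to reach its cap of 130 → 90 left.
Line 15 has room for 150 more but only 90 remain, so it gets 110.
Total = 3×20 + 18×130 + 9×110 + 7×30 + 5×30 = 3750.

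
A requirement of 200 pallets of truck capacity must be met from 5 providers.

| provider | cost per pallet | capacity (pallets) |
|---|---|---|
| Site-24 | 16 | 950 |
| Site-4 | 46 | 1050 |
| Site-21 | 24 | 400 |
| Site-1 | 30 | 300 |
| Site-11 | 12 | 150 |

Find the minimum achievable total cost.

Use providers in increasing cost order.
Site-11 at 12: take all 150 pallets — 50 still needed.
Site-24 at 16: take 50 of its 950 — requirement met.
Site-21, Site-1, Site-4: unused.
Cost = 150×12 + 50×16 = 2600.

2600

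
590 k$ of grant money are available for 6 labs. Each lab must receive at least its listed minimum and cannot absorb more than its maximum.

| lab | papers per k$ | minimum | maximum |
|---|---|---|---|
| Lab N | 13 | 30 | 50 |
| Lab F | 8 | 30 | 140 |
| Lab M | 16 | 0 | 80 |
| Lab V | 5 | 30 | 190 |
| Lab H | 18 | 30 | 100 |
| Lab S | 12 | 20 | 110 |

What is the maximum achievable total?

Meeting every minimum uses 30+30+0+30+30+20 = 140 k$, leaving 450.
Order the labs by papers per k$: Lab H 18 > Lab M 16 > Lab N 13 > Lab S 12 > Lab F 8 > Lab V 5.
Lab H: +70 to 100 (cap) — 380 left.
Give Lab M 80 more to hit its cap of 80 — 300 left.
Lab N takes 20 more to reach its cap of 50 — 280 left.
Lab S: +90 to 110 (cap) — 190 left.
Lab F: +110 to 140 (cap) — 80 left.
Lab V has room for 160 more but only 80 remain, so it gets 110.
Total = 13×50 + 8×140 + 16×80 + 5×110 + 18×100 + 12×110 = 6720.

6720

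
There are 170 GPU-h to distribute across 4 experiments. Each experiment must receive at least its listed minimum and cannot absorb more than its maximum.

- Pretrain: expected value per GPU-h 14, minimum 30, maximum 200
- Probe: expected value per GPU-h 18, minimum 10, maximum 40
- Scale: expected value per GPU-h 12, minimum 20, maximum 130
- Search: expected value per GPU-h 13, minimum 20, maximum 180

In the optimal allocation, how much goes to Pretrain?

90

Meeting every minimum uses 30+10+20+20 = 80 GPU-h, leaving 90.
Rank by expected value per GPU-h: Probe 18 > Pretrain 14 > Search 13 > Scale 12.
Give Probe 30 more to hit its cap of 40 ; 60 left.
Only 60 left; Pretrain takes them to reach 90.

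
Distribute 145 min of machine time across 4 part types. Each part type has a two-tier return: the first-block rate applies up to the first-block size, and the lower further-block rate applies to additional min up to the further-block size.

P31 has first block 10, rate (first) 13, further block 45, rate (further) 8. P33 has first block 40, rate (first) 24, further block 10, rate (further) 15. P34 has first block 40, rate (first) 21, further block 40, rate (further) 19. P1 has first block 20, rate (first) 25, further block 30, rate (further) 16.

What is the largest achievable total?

Treat each block as its own option and order by rate: P1/T1 25 > P33/T1 24 > P34/T1 21 > P34/T2 19 > P1/T2 16 > P33/T2 15 > P31/T1 13 > P31/T2 8.
P1/T1 (25): +20 ; 125 left.
P33 T1 at 24: fill all 40 ; 85 left.
Fill P34 T1 block (40 at 21) ; 45 left.
Fill P34 T2 block (40 at 19) ; 5 left.
P1 T2 at 16: only 5 left, fill 5.
Total = 25×20 + 24×40 + 21×40 + 19×40 + 16×5 = 3140.

3140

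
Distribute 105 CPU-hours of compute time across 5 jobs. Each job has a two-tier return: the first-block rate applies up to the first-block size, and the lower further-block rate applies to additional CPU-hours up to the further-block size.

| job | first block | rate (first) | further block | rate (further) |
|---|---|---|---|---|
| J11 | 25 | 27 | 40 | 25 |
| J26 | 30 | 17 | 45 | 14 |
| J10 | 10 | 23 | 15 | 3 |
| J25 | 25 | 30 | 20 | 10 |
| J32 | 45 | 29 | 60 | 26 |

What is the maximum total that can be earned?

Rank every tier by rate: J25/T1 30 > J32/T1 29 > J11/T1 27 > J32/T2 26 > J11/T2 25 > J10/T1 23 > J26/T1 17 > J26/T2 14 > J25/T2 10 > J10/T2 3.
J25/T1 (30): +25 → 80 left.
J32 T1 at 29: fill all 45 → 35 left.
J11 T1 at 27: fill all 25 → 10 left.
10 remain; put them into J32 T2 at 26.
Total = 30×25 + 29×45 + 27×25 + 26×10 = 2990.

2990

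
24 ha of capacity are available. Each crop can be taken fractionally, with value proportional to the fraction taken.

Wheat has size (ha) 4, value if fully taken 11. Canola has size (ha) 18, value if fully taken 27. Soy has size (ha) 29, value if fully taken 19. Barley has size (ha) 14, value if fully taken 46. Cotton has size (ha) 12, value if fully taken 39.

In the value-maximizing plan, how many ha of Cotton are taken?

10

Best value per unit of size first: Barley 46/14≈3.29, Cotton 39/12≈3.25, Wheat 11/4≈2.75, Canola 27/18≈1.5, Soy 19/29≈0.655.
All 14 ha of Barley fit (value 46) — 10 remain.
10 ha left: a 10/12 share of Cotton gives 39×10/12 = 32.5.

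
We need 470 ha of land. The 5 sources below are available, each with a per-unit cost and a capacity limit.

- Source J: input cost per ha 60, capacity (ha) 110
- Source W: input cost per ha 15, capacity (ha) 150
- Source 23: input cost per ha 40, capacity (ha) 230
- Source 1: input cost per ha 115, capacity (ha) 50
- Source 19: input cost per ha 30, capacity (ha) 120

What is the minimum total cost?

13850

Use sources in increasing cost order.
Source W at 15: take all 150 ha → 320 still needed.
Source 19 at 30: take all 120 ha → 200 still needed.
Source 23 (40): take the remaining 200 → done.
Source J, Source 1: unused.
Cost = 150×15 + 120×30 + 200×40 = 13850.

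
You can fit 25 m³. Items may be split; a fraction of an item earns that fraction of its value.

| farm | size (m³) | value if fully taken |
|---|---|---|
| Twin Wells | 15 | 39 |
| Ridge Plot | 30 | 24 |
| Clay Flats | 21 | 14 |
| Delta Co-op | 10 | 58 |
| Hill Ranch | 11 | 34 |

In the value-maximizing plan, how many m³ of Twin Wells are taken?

Rank by value-to-size ratio: Delta Co-op 58/10≈5.8, Hill Ranch 34/11≈3.09, Twin Wells 39/15≈2.6, Ridge Plot 24/30≈0.8, Clay Flats 14/21≈0.667.
Delta Co-op: take in full, 10 m³ for value 58 ; 15 left.
Take all of Hill Ranch (11 m³, value 34) ; 4 m³ left.
Fill the last 4 m³ with part of Twin Wells: 4/15 of it earns 10.4.

4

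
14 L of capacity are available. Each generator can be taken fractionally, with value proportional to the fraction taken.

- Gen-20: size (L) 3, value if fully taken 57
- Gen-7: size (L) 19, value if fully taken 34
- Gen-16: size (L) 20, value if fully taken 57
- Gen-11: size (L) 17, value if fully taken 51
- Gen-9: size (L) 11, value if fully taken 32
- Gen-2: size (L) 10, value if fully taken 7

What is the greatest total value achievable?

90

Best value per unit of size first: Gen-20 57/3≈19, Gen-11 51/17≈3, Gen-9 32/11≈2.91, Gen-16 57/20≈2.85, Gen-7 34/19≈1.79, Gen-2 7/10≈0.7.
All 3 L of Gen-20 fit (value 57) → 11 remain.
Fill the last 11 L with part of Gen-11: 11/17 of it earns 33.
Total value = 90.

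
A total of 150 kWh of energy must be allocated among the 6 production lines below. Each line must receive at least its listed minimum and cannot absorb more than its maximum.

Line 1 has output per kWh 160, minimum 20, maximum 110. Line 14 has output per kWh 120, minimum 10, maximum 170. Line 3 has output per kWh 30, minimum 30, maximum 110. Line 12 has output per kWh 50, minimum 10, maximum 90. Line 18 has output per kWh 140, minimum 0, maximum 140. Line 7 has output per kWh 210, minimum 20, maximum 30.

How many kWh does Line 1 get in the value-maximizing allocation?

Meeting every minimum uses 20+10+30+10+0+20 = 90 kWh, leaving 60.
Order the production lines by output per kWh: Line 7 210 > Line 1 160 > Line 18 140 > Line 14 120 > Line 12 50 > Line 3 30.
Line 7 takes 10 more to reach its cap of 30 ; 50 left.
Line 1 has room for 90 more but only 50 remain, so it gets 70.

70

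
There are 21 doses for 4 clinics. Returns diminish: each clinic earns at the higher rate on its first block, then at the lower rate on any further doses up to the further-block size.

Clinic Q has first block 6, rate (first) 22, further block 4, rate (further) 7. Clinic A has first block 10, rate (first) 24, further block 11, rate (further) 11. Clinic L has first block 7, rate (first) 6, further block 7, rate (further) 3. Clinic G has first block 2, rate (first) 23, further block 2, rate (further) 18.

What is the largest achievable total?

Treat each block as its own option and order by rate: Clinic A/tier1 24 > Clinic G/tier1 23 > Clinic Q/tier1 22 > Clinic G/tier2 18 > Clinic A/tier2 11 > Clinic Q/tier2 7 > Clinic L/tier1 6 > Clinic L/tier2 3.
Clinic A tier1 at 24: fill all 10 ; 11 left.
Clinic G/tier1 (23): +2 ; 9 left.
Clinic Q tier1 at 22: fill all 6 ; 3 left.
Fill Clinic G tier2 block (2 at 18) ; 1 left.
Clinic A/tier2: +1 of 11 at 11; pool empty.
Total = 24×10 + 23×2 + 22×6 + 18×2 + 11×1 = 465.

465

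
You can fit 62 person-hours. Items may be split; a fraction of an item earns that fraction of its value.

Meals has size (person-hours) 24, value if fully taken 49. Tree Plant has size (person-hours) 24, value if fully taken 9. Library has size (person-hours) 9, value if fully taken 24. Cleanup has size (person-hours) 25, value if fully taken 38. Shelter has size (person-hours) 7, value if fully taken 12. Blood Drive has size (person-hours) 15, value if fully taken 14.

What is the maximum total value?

118.44

Sort by value density: Library 24/9≈2.67, Meals 49/24≈2.04, Shelter 12/7≈1.71, Cleanup 38/25≈1.52, Blood Drive 14/15≈0.933, Tree Plant 9/24≈0.375.
Take all of Library (9 person-hours, value 24) → 53 person-hours left.
Meals: take in full, 24 person-hours for value 49 → 29 left.
Take all of Shelter (7 person-hours, value 12) → 22 person-hours left.
Fill the last 22 person-hours with part of Cleanup: 22/25 of it earns 33.44.
Total value = 118.44.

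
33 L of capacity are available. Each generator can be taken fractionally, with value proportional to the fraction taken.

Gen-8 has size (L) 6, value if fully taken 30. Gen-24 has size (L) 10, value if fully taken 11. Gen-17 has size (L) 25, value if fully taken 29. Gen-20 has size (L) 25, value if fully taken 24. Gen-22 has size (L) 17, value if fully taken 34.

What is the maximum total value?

Rank by value-to-size ratio: Gen-8 30/6≈5, Gen-22 34/17≈2, Gen-17 29/25≈1.16, Gen-24 11/10≈1.1, Gen-20 24/25≈0.96.
Take all of Gen-8 (6 L, value 30) → 27 L left.
Gen-22: take in full, 17 L for value 34 → 10 left.
Fill the last 10 L with part of Gen-17: 10/25 of it earns 11.6.
Total value = 75.6.

75.6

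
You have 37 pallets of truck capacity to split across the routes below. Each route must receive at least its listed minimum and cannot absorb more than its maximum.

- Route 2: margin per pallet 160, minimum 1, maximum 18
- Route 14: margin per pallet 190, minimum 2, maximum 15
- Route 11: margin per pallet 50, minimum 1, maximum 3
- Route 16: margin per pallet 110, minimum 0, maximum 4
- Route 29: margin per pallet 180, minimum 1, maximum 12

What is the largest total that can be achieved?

6500

Meeting every minimum uses 1+2+1+0+1 = 5 pallets, leaving 32.
Highest margin per pallet first: Route 14 190 > Route 29 180 > Route 2 160 > Route 16 110 > Route 11 50.
Route 14 takes 13 more to reach its cap of 15 — 19 left.
Route 29: +11 to 12 (cap) — 8 left.
Route 2 has room for 17 more but only 8 remain, so it gets 9.
Total = 160×9 + 190×15 + 50×1 + 180×12 = 6500.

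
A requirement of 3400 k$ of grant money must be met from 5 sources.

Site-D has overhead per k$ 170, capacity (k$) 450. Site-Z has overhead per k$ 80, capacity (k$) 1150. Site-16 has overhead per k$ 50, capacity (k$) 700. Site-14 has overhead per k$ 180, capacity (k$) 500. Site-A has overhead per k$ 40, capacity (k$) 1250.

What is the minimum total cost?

228000

Cheapest first:
Take 1250 from Site-A at 40 → need 2150 more.
Site-16 (50): use full 700 → 1450 k$ to go.
Site-Z at 80: take all 1150 k$ → 300 still needed.
Site-D (170): take the remaining 300 → done.
Site-14: unused.
Cost = 1250×40 + 700×50 + 1150×80 + 300×170 = 228000.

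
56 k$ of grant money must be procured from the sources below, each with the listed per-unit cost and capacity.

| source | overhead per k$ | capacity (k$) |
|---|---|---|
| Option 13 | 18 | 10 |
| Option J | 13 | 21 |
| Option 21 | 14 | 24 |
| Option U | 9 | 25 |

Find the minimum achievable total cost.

638

Use sources in increasing cost order.
Take 25 from Option U at 9 → need 31 more.
Option J (13): use full 21 → 10 k$ to go.
Option 21 (14): take the remaining 10 → done.
Option 13: unused.
Cost = 25×9 + 21×13 + 10×14 = 638.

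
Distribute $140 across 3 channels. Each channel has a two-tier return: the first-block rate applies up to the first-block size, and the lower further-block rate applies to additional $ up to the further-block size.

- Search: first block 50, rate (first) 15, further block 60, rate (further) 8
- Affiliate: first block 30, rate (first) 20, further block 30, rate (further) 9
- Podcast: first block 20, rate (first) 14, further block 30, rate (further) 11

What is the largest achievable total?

2050

Treat each block as its own option and order by rate: Affiliate/T1 20 > Search/T1 15 > Podcast/T1 14 > Podcast/T2 11 > Affiliate/T2 9 > Search/T2 8.
Fill Affiliate T1 block (30 at 20) ; 110 left.
Search/T1 (15): +50 ; 60 left.
Fill Podcast T1 block (20 at 14) ; 40 left.
Podcast/T2 (11): +30 ; 10 left.
10 remain; put them into Affiliate T2 at 9.
Total = 20×30 + 15×50 + 14×20 + 11×30 + 9×10 = 2050.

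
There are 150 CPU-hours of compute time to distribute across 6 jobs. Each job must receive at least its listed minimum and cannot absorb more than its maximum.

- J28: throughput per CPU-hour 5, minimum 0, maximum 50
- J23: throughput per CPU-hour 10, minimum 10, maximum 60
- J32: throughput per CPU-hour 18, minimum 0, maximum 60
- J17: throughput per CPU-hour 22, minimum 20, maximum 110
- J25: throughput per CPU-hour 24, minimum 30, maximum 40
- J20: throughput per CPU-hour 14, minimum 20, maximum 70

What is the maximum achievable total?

Meeting every minimum uses 0+10+0+20+30+20 = 80 CPU-hours, leaving 70.
Rank by throughput per CPU-hour: J25 24 > J17 22 > J32 18 > J20 14 > J23 10 > J28 5.
J25 takes 10 more to reach its cap of 40 ; 60 left.
J17 has room for 90 more but only 60 remain, so it gets 80.
Total = 10×10 + 22×80 + 24×40 + 14×20 = 3100.

3100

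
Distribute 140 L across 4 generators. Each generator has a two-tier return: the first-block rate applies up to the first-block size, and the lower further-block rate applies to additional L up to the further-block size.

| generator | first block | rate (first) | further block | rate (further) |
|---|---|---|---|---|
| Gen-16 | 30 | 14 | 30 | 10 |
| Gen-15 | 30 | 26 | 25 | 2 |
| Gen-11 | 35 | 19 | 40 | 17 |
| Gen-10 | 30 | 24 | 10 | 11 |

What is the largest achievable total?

Rank every tier by rate: Gen-15/tier1 26 > Gen-10/tier1 24 > Gen-11/tier1 19 > Gen-11/tier2 17 > Gen-16/tier1 14 > Gen-10/tier2 11 > Gen-16/tier2 10 > Gen-15/tier2 2.
Gen-15/tier1 (26): +30 → 110 left.
Fill Gen-10 tier1 block (30 at 24) → 80 left.
Gen-11 tier1 at 19: fill all 35 → 45 left.
Gen-11 tier2 at 17: fill all 40 → 5 left.
5 remain; put them into Gen-16 tier1 at 14.
Total = 26×30 + 24×30 + 19×35 + 17×40 + 14×5 = 2915.

2915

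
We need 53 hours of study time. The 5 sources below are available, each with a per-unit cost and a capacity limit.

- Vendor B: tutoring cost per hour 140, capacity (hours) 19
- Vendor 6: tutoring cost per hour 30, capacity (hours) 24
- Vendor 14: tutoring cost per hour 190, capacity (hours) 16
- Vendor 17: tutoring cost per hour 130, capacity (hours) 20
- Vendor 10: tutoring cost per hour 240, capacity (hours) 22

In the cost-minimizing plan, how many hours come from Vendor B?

Cheapest first:
Take 24 from Vendor 6 at 30 ; need 29 more.
Vendor 17 (130): use full 20 ; 9 hours to go.
Take 9 from Vendor B at 140 to finish.
Vendor 14, Vendor 10: unused.

9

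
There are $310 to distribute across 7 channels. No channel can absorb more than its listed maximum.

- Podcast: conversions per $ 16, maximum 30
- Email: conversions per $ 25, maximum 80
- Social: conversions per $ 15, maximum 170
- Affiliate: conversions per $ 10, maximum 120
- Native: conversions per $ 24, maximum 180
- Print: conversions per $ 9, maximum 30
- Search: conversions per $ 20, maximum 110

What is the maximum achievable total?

Highest conversions per $ first: Email 25 > Native 24 > Search 20 > Podcast 16 > Social 15 > Affiliate 10 > Print 9.
Give Email 80 to hit its cap of 80 ; 230 left.
Native takes 180 to reach its cap of 180 ; 50 left.
Search: +50 (room for 110) → 50. Pool exhausted.
Total = 25×80 + 24×180 + 20×50 = 7320.

7320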